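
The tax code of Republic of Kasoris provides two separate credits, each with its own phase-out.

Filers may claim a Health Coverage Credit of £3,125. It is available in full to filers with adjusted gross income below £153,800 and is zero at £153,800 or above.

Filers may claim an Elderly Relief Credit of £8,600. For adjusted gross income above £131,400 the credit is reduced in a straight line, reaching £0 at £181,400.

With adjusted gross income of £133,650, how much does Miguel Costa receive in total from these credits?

£11,338

Health Coverage Credit: £133,650 is below the £153,800 cutoff, so the full £3,125 applies.
Elderly Relief Credit: £133,650 is £2,250 into a £50,000 phase-out range, leaving 47,750/50,000 of the credit: £8,600 × 47,750/50,000 = £8,213.
Total: £3,125 + £8,213 = £11,338.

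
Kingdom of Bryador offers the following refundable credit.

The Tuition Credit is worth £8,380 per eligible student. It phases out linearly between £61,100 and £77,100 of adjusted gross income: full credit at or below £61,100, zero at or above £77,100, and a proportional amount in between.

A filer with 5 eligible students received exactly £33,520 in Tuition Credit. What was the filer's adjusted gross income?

Full credit = 5 × £8,380 = £41,900.
£33,520 is 33,520/41,900 of the full £41,900, so 8,380/41,900 of the £16,000 range has been used: income = £61,100 + £16,000 × 8,380/41,900 = £64,300.

£64,300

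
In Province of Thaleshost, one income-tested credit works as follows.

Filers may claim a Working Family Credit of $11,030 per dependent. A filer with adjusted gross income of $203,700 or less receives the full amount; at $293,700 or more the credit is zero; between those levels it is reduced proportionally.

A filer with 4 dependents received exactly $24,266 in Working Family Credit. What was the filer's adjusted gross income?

$244,200

Full credit = 4 × $11,030 = $44,120.
$24,266 is 24,266/44,120 of the full $44,120, so 19,854/44,120 of the $90,000 range has been used: income = $203,700 + $90,000 × 19,854/44,120 = $244,200.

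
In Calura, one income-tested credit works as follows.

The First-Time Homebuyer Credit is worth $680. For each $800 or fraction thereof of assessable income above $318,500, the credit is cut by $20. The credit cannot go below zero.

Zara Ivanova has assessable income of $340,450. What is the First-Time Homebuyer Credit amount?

First-Time Homebuyer Credit: income exceeds $318,500 by $21,950, which is 28 full-or-partial $800 increments; reduction = 28 × $20 = $560, leaving $120.

$120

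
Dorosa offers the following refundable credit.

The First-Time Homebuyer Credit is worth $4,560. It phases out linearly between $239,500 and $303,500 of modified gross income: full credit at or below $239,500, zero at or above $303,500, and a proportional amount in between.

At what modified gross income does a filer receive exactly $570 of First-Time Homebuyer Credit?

$295,500

$570 is 570/4,560 of the full $4,560, so 3,990/4,560 of the $64,000 range has been used: income = $239,500 + $64,000 × 3,990/4,560 = $295,500.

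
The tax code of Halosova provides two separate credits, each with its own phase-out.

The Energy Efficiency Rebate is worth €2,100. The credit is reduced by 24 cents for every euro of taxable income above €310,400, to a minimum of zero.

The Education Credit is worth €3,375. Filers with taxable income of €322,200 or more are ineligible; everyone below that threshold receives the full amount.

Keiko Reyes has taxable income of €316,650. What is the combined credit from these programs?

Energy Efficiency Rebate: 24% of the €6,250 excess over €310,400 is €1,500; credit = €2,100 − €1,500 = €600.
Education Credit: €316,650 is below the €322,200 cutoff, so the full €3,375 applies.
Total: €600 + €3,375 = €3,975.

€3,975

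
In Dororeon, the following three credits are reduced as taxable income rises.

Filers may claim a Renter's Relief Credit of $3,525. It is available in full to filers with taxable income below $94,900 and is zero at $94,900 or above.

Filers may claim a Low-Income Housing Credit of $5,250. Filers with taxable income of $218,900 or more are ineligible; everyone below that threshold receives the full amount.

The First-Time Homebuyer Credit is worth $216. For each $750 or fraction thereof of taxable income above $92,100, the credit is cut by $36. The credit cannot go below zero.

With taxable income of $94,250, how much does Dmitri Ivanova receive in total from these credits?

Renter's Relief Credit: $94,250 is below the $94,900 cutoff, so the full $3,525 applies.
Low-Income Housing Credit: $94,250 is below the $218,900 cutoff, so the full $5,250 applies.
First-Time Homebuyer Credit: income exceeds $92,100 by $2,150, which is 3 full-or-partial $750 increments; reduction = 3 × $36 = $108, leaving $108.
Total: $3,525 + $5,250 + $108 = $8,883.

$8,883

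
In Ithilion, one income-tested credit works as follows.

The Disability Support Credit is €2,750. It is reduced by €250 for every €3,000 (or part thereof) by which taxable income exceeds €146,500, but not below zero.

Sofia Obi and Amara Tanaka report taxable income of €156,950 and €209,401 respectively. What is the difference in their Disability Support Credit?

Sofia (€156,950): Disability Support Credit: income exceeds €146,500 by €10,450, which is 4 full-or-partial €3,000 increments; reduction = 4 × €250 = €1,000, leaving €1,750.
Amara (€209,401): Disability Support Credit: income exceeds €146,500 by €62,901 → 21 increments × €250 = €5,250 ≥ base, so the credit is €0.
Difference: |€1,750 − €0| = €1,750.

€1,750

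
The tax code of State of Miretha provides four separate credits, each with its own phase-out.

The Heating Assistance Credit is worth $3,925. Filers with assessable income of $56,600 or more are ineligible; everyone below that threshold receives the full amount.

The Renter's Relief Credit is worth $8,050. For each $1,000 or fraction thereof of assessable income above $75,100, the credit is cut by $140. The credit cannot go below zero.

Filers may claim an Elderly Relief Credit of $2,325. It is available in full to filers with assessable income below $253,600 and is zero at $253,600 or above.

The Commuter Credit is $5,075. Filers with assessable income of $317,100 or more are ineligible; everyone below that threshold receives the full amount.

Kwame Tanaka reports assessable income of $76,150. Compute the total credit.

$15,170

Heating Assistance Credit: $76,150 meets or exceeds the $56,600 cutoff, so the credit is $0.
Renter's Relief Credit: income exceeds $75,100 by $1,050, which is 2 full-or-partial $1,000 increments; reduction = 2 × $140 = $280, leaving $7,770.
Elderly Relief Credit: $76,150 is below the $253,600 cutoff, so the full $2,325 applies.
Commuter Credit: $76,150 is below the $317,100 cutoff, so the full $5,075 applies.
Total: $0 + $7,770 + $2,325 + $5,075 = $15,170.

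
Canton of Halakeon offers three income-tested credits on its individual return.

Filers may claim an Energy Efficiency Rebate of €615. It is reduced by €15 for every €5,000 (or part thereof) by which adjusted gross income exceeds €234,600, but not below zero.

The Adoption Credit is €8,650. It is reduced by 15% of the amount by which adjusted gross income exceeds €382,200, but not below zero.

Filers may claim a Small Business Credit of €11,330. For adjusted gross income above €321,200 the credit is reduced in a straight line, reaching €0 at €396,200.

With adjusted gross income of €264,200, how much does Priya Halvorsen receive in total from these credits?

Energy Efficiency Rebate: income exceeds €234,600 by €29,600, which is 6 full-or-partial €5,000 increments; reduction = 6 × €15 = €90, leaving €525.
Adoption Credit: €264,200 is at or below the €382,200 threshold, so the full €8,650 applies.
Small Business Credit: €264,200 is at or below the €321,200 threshold, so the full €11,330 applies.
Total: €525 + €8,650 + €11,330 = €20,505.

€20,505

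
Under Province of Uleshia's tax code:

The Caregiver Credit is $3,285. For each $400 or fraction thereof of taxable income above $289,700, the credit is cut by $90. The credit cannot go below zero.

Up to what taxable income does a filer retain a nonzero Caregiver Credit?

$304,100

After 36 increments the reduction is 36 × $90 = $3,240, leaving $45; one more increment wipes it out. Increment 36 ends at excess 36 × $400 = $14,400, so the highest qualifying income is $289,700 + $14,400 = $304,100.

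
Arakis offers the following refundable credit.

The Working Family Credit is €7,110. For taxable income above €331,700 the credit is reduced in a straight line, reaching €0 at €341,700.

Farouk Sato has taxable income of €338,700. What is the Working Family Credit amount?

Working Family Credit: €338,700 is €7,000 into a €10,000 phase-out range, leaving 3,000/10,000 of the credit: €7,110 × 3,000/10,000 = €2,133.

€2,133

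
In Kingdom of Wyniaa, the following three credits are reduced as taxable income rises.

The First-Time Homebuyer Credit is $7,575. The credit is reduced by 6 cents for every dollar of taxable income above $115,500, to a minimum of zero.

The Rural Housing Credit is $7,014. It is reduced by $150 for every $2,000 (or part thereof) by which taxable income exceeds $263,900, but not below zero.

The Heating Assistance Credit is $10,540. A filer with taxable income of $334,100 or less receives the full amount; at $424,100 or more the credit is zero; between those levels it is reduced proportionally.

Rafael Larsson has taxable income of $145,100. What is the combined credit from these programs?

$23,353

First-Time Homebuyer Credit: 6% of the $29,600 excess over $115,500 is $1,776; credit = $7,575 − $1,776 = $5,799.
Rural Housing Credit: $145,100 is at or below the $263,900 threshold, so the full $7,014 applies.
Heating Assistance Credit: $145,100 is at or below the $334,100 threshold, so the full $10,540 applies.
Total: $5,799 + $7,014 + $10,540 = $23,353.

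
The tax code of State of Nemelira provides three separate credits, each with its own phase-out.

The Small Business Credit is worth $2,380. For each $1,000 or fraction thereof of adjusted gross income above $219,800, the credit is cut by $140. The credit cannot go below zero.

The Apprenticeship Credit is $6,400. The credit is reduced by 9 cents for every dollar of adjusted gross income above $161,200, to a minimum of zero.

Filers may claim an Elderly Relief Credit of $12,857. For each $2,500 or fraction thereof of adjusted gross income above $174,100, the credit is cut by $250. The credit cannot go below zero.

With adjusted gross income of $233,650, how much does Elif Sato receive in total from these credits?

$7,277

Small Business Credit: income exceeds $219,800 by $13,850, which is 14 full-or-partial $1,000 increments; reduction = 14 × $140 = $1,960, leaving $420.
Apprenticeship Credit: 9% of the $72,450 excess over $161,200 is $6,520.50 ≥ base, so the credit is $0.
Elderly Relief Credit: income exceeds $174,100 by $59,550, which is 24 full-or-partial $2,500 increments; reduction = 24 × $250 = $6,000, leaving $6,857.
Total: $420 + $0 + $6,857 = $7,277.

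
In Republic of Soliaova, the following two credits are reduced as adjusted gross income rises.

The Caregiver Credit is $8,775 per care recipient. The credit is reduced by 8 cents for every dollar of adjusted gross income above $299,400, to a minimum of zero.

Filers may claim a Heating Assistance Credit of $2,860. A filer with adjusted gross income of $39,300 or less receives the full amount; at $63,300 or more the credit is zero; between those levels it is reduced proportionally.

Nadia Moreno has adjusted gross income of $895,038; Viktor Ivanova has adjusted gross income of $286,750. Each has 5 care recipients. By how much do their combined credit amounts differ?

Nadia ($895,038): Caregiver Credit: base = 5 × $8,775 = $43,875. 8% of the $595,638 excess over $299,400 is $47,651.04 ≥ base, so the credit is $0. Heating Assistance Credit: $895,038 is at or above $63,300, so the credit is $0. total $0 + $0 = $0
Viktor ($286,750): Caregiver Credit: base = 5 × $8,775 = $43,875. $286,750 is at or below the $299,400 threshold, so the full $43,875 applies. Heating Assistance Credit: $286,750 is at or above $63,300, so the credit is $0. total $43,875 + $0 = $43,875
Difference: |$0 − $43,875| = $43,875.

$43,875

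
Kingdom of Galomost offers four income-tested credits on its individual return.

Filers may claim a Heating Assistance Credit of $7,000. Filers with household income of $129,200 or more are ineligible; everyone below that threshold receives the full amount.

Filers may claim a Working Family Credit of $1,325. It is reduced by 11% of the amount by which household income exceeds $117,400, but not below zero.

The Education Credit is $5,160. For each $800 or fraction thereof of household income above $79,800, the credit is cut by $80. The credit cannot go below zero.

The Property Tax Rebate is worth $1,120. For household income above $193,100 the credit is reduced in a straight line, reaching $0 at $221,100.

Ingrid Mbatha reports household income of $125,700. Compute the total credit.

$9,052

Heating Assistance Credit: $125,700 is below the $129,200 cutoff, so the full $7,000 applies.
Working Family Credit: 11% of the $8,300 excess over $117,400 is $913; credit = $1,325 − $913 = $412.
Education Credit: income exceeds $79,800 by $45,900, which is 58 full-or-partial $800 increments; reduction = 58 × $80 = $4,640, leaving $520.
Property Tax Rebate: $125,700 is at or below the $193,100 threshold, so the full $1,120 applies.
Total: $7,000 + $412 + $520 + $1,120 = $9,052.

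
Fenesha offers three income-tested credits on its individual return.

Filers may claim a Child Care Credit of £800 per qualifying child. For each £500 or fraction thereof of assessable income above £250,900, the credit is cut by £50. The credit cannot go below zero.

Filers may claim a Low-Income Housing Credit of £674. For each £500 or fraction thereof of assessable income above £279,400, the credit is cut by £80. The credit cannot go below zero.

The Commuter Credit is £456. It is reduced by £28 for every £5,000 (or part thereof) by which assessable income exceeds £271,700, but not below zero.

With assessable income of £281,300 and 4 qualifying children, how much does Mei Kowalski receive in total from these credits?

£904

Child Care Credit: base = 4 × £800 = £3,200. income exceeds £250,900 by £30,400, which is 61 full-or-partial £500 increments; reduction = 61 × £50 = £3,050, leaving £150.
Low-Income Housing Credit: income exceeds £279,400 by £1,900, which is 4 full-or-partial £500 increments; reduction = 4 × £80 = £320, leaving £354.
Commuter Credit: income exceeds £271,700 by £9,600, which is 2 full-or-partial £5,000 increments; reduction = 2 × £28 = £56, leaving £400.
Total: £150 + £354 + £400 = £904.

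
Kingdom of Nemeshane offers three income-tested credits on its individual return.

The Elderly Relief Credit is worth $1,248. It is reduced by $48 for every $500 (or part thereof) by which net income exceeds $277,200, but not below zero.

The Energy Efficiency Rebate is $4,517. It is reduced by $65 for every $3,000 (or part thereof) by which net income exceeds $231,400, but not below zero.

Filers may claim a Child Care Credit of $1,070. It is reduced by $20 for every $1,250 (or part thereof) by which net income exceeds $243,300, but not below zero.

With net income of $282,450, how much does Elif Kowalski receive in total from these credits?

$4,497

Elderly Relief Credit: income exceeds $277,200 by $5,250, which is 11 full-or-partial $500 increments; reduction = 11 × $48 = $528, leaving $720.
Energy Efficiency Rebate: income exceeds $231,400 by $51,050, which is 18 full-or-partial $3,000 increments; reduction = 18 × $65 = $1,170, leaving $3,347.
Child Care Credit: income exceeds $243,300 by $39,150, which is 32 full-or-partial $1,250 increments; reduction = 32 × $20 = $640, leaving $430.
Total: $720 + $3,347 + $430 = $4,497.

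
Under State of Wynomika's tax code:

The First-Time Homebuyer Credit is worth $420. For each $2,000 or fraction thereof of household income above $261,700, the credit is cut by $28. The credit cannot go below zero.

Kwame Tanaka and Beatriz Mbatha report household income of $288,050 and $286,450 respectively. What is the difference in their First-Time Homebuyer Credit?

Kwame ($288,050): First-Time Homebuyer Credit: income exceeds $261,700 by $26,350, which is 14 full-or-partial $2,000 increments; reduction = 14 × $28 = $392, leaving $28.
Beatriz ($286,450): First-Time Homebuyer Credit: income exceeds $261,700 by $24,750, which is 13 full-or-partial $2,000 increments; reduction = 13 × $28 = $364, leaving $56.
Difference: |$28 − $56| = $28.

$28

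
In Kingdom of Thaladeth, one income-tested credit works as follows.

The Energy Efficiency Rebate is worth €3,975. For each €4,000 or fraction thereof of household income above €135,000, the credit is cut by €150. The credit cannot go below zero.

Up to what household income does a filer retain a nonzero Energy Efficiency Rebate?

After 26 increments the reduction is 26 × €150 = €3,900, leaving €75; one more increment wipes it out. Increment 26 ends at excess 26 × €4,000 = €104,000, so the highest qualifying income is €135,000 + €104,000 = €239,000.

€239,000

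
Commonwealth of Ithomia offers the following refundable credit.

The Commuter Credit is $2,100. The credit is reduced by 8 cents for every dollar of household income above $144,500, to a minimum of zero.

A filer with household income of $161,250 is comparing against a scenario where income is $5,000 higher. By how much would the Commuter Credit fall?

At $161,250 — 8% of the $16,750 excess over $144,500 is $1,340; credit = $2,100 − $1,340 = $760.
At $166,250 — 8% of the $21,750 excess over $144,500 is $1,740; credit = $2,100 − $1,740 = $360.
Lost: $760 − $360 = $400.

$400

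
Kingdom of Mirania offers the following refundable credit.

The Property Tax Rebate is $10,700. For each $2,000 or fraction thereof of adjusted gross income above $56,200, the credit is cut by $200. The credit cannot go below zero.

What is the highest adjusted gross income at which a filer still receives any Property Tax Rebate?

After 53 increments the reduction is 53 × $200 = $10,600, leaving $100; one more increment wipes it out. Increment 53 ends at excess 53 × $2,000 = $106,000, so the highest qualifying income is $56,200 + $106,000 = $162,200.

$162,200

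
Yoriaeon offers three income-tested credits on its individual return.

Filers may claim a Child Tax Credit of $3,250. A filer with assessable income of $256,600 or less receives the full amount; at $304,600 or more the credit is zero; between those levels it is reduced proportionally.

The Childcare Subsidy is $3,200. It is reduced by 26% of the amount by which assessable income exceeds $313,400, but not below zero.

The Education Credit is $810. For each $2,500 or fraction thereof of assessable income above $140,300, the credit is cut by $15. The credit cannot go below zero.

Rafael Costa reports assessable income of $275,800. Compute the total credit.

Child Tax Credit: $275,800 is $19,200 into a $48,000 phase-out range, leaving 28,800/48,000 of the credit: $3,250 × 28,800/48,000 = $1,950.
Childcare Subsidy: $275,800 is at or below the $313,400 threshold, so the full $3,200 applies.
Education Credit: income exceeds $140,300 by $135,500 → 55 increments × $15 = $825 ≥ base, so the credit is $0.
Total: $1,950 + $3,200 + $0 = $5,150.

$5,150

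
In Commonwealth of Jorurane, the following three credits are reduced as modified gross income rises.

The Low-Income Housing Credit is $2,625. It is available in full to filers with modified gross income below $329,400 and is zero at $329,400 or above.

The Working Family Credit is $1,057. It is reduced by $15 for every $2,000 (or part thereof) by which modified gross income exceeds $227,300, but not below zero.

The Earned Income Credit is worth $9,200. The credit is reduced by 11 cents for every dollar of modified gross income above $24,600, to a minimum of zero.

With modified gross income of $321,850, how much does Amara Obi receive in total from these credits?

Low-Income Housing Credit: $321,850 is below the $329,400 cutoff, so the full $2,625 applies.
Working Family Credit: income exceeds $227,300 by $94,550, which is 48 full-or-partial $2,000 increments; reduction = 48 × $15 = $720, leaving $337.
Earned Income Credit: 11% of the $297,250 excess over $24,600 is $32,697.50 ≥ base, so the credit is $0.
Total: $2,625 + $337 + $0 = $2,962.

$2,962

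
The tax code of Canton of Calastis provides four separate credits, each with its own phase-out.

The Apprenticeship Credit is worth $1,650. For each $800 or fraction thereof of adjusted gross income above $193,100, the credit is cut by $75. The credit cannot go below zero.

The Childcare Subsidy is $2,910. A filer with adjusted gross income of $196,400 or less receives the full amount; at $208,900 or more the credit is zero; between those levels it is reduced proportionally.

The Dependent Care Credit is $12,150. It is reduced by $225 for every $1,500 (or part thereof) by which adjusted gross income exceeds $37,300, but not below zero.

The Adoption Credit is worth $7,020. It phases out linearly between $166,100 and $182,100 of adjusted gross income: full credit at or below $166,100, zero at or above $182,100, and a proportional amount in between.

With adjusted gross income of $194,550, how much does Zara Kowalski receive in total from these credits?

Apprenticeship Credit: income exceeds $193,100 by $1,450, which is 2 full-or-partial $800 increments; reduction = 2 × $75 = $150, leaving $1,500.
Childcare Subsidy: $194,550 is at or below the $196,400 threshold, so the full $2,910 applies.
Dependent Care Credit: income exceeds $37,300 by $157,250 → 105 increments × $225 = $23,625 ≥ base, so the credit is $0.
Adoption Credit: $194,550 is at or above $182,100, so the credit is $0.
Total: $1,500 + $2,910 + $0 + $0 = $4,410.

$4,410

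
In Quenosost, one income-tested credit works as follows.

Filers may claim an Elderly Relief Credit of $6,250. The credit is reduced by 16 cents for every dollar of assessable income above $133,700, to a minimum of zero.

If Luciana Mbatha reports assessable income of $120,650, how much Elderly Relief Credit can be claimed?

Elderly Relief Credit: $120,650 is at or below the $133,700 threshold, so the full $6,250 applies.

$6,250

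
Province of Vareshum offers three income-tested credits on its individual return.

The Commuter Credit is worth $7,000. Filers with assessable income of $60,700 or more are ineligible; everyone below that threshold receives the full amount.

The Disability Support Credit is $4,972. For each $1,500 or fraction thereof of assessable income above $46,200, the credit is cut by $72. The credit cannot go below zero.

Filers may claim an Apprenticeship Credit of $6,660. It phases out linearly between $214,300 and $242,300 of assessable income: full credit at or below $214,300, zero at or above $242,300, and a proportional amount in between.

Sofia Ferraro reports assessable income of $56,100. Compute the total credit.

$18,128

Commuter Credit: $56,100 is below the $60,700 cutoff, so the full $7,000 applies.
Disability Support Credit: income exceeds $46,200 by $9,900, which is 7 full-or-partial $1,500 increments; reduction = 7 × $72 = $504, leaving $4,468.
Apprenticeship Credit: $56,100 is at or below the $214,300 threshold, so the full $6,660 applies.
Total: $7,000 + $4,468 + $6,660 = $18,128.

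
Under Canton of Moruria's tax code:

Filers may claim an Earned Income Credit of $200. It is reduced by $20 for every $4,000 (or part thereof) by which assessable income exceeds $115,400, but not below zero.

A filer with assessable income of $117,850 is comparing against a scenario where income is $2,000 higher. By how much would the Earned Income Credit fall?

$20

At $117,850 — income exceeds $115,400 by $2,450, which is 1 full-or-partial $4,000 increment; reduction = 1 × $20 = $20, leaving $180.
At $119,850 — income exceeds $115,400 by $4,450, which is 2 full-or-partial $4,000 increments; reduction = 2 × $20 = $40, leaving $160.
Lost: $180 − $160 = $20.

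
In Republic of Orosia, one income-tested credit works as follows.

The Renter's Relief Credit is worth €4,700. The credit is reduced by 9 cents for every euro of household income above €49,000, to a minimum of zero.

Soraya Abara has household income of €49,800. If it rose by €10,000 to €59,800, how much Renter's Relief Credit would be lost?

€900

At €49,800 — 9% of the €800 excess over €49,000 is €72; credit = €4,700 − €72 = €4,628.
At €59,800 — 9% of the €10,800 excess over €49,000 is €972; credit = €4,700 − €972 = €3,728.
Lost: €4,628 − €3,728 = €900.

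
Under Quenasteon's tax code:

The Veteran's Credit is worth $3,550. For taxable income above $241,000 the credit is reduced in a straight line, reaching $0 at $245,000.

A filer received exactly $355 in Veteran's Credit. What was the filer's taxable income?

$244,600

$355 is 355/3,550 of the full $3,550, so 3,195/3,550 of the $4,000 range has been used: income = $241,000 + $4,000 × 3,195/3,550 = $244,600.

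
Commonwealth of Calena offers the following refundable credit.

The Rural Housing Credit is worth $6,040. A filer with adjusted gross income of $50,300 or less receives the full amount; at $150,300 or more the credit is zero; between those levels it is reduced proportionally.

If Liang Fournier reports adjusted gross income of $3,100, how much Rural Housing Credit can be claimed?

Rural Housing Credit: $3,100 is at or below the $50,300 threshold, so the full $6,040 applies.

$6,040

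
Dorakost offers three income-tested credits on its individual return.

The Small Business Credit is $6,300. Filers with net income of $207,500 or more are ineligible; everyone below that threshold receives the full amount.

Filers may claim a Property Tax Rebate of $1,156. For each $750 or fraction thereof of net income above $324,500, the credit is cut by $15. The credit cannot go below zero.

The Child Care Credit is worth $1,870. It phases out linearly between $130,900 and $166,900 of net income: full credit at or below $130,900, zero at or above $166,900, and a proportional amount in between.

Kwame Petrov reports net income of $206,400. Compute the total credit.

Small Business Credit: $206,400 is below the $207,500 cutoff, so the full $6,300 applies.
Property Tax Rebate: $206,400 is at or below the $324,500 threshold, so the full $1,156 applies.
Child Care Credit: $206,400 is at or above $166,900, so the credit is $0.
Total: $6,300 + $1,156 + $0 = $7,456.

$7,456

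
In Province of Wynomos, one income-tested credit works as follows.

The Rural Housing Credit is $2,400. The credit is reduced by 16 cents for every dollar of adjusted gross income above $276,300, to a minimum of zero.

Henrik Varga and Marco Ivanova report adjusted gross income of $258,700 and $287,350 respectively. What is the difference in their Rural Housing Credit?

$1,768

Henrik ($258,700): Rural Housing Credit: $258,700 is at or below the $276,300 threshold, so the full $2,400 applies.
Marco ($287,350): Rural Housing Credit: 16% of the $11,050 excess over $276,300 is $1,768; credit = $2,400 − $1,768 = $632.
Difference: |$2,400 − $632| = $1,768.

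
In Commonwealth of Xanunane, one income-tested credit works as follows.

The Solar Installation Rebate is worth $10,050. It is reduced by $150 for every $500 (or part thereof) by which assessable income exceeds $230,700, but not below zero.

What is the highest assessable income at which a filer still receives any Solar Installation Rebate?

$263,700

After 66 increments the reduction is 66 × $150 = $9,900, leaving $150; one more increment wipes it out. Increment 66 ends at excess 66 × $500 = $33,000, so the highest qualifying income is $230,700 + $33,000 = $263,700.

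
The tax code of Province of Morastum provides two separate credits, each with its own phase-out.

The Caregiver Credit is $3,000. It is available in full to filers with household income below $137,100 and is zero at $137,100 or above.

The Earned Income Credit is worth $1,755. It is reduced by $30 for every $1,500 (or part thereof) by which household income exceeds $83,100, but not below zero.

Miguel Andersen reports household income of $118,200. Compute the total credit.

Caregiver Credit: $118,200 is below the $137,100 cutoff, so the full $3,000 applies.
Earned Income Credit: income exceeds $83,100 by $35,100, which is 24 full-or-partial $1,500 increments; reduction = 24 × $30 = $720, leaving $1,035.
Total: $3,000 + $1,035 = $4,035.

$4,035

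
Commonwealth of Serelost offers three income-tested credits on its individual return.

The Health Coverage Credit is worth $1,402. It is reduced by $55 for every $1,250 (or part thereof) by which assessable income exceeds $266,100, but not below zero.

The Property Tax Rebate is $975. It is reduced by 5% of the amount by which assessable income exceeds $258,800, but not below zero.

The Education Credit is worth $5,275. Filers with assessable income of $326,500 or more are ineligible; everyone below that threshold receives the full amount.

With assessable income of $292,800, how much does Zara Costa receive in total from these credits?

$5,467

Health Coverage Credit: income exceeds $266,100 by $26,700, which is 22 full-or-partial $1,250 increments; reduction = 22 × $55 = $1,210, leaving $192.
Property Tax Rebate: 5% of the $34,000 excess over $258,800 is $1,700 ≥ base, so the credit is $0.
Education Credit: $292,800 is below the $326,500 cutoff, so the full $5,275 applies.
Total: $192 + $0 + $5,275 = $5,467.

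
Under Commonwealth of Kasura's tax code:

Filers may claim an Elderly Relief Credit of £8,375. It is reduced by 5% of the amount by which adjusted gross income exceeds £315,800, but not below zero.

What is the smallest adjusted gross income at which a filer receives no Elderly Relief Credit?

£483,300

The credit falls by 5% of each pound above £315,800, so it reaches zero when the excess is £8,375 / 5% = £167,500: income = £315,800 + £167,500 = £483,300.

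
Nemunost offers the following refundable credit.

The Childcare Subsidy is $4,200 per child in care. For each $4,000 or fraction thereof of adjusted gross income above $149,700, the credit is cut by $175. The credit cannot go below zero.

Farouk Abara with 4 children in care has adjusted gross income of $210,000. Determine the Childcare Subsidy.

Childcare Subsidy: base = 4 × $4,200 = $16,800. income exceeds $149,700 by $60,300, which is 16 full-or-partial $4,000 increments; reduction = 16 × $175 = $2,800, leaving $14,000.

$14,000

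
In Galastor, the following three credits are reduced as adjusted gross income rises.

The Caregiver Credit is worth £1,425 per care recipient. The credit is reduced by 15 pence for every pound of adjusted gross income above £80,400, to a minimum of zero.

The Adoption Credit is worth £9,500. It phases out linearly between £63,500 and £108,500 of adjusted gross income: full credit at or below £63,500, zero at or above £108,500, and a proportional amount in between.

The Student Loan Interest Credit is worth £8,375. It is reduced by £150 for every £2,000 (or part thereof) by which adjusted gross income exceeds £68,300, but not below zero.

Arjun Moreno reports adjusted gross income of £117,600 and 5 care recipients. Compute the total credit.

£6,170

Caregiver Credit: base = 5 × £1,425 = £7,125. 15% of the £37,200 excess over £80,400 is £5,580; credit = £7,125 − £5,580 = £1,545.
Adoption Credit: £117,600 is at or above £108,500, so the credit is £0.
Student Loan Interest Credit: income exceeds £68,300 by £49,300, which is 25 full-or-partial £2,000 increments; reduction = 25 × £150 = £3,750, leaving £4,625.
Total: £1,545 + £0 + £4,625 = £6,170.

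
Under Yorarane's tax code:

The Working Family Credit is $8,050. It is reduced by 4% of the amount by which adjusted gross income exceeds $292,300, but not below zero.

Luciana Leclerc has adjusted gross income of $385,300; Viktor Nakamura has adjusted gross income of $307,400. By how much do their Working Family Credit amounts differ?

Luciana ($385,300): Working Family Credit: 4% of the $93,000 excess over $292,300 is $3,720; credit = $8,050 − $3,720 = $4,330.
Viktor ($307,400): Working Family Credit: 4% of the $15,100 excess over $292,300 is $604; credit = $8,050 − $604 = $7,446.
Difference: |$4,330 − $7,446| = $3,116.

$3,116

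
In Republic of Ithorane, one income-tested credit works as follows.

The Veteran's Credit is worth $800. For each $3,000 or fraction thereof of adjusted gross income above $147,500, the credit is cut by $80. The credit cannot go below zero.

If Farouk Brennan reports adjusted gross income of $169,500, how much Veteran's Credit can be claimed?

Veteran's Credit: income exceeds $147,500 by $22,000, which is 8 full-or-partial $3,000 increments; reduction = 8 × $80 = $640, leaving $160.

$160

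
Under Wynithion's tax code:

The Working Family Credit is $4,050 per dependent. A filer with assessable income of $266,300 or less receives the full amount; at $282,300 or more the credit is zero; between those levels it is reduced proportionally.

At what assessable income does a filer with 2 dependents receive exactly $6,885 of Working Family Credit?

Full credit = 2 × $4,050 = $8,100.
$6,885 is 6,885/8,100 of the full $8,100, so 1,215/8,100 of the $16,000 range has been used: income = $266,300 + $16,000 × 1,215/8,100 = $268,700.

$268,700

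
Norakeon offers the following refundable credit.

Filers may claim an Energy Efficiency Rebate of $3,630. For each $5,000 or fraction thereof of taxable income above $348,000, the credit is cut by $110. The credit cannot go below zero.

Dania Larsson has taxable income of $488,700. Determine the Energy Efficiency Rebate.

Energy Efficiency Rebate: income exceeds $348,000 by $140,700, which is 29 full-or-partial $5,000 increments; reduction = 29 × $110 = $3,190, leaving $440.

$440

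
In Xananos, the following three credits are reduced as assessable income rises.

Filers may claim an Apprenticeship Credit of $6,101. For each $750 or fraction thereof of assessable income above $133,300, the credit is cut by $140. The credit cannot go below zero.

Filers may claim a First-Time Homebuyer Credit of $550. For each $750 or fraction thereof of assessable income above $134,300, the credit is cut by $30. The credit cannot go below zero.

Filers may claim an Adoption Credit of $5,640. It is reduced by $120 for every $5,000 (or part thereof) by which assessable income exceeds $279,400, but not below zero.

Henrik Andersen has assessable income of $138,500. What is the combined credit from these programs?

Apprenticeship Credit: income exceeds $133,300 by $5,200, which is 7 full-or-partial $750 increments; reduction = 7 × $140 = $980, leaving $5,121.
First-Time Homebuyer Credit: income exceeds $134,300 by $4,200, which is 6 full-or-partial $750 increments; reduction = 6 × $30 = $180, leaving $370.
Adoption Credit: $138,500 is at or below the $279,400 threshold, so the full $5,640 applies.
Total: $5,121 + $370 + $5,640 = $11,131.

$11,131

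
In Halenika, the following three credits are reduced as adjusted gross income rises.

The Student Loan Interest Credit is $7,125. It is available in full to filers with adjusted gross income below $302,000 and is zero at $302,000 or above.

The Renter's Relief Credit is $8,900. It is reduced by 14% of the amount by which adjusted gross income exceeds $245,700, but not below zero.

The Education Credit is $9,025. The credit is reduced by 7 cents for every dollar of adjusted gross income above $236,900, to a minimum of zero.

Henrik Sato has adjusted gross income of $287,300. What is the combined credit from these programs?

Student Loan Interest Credit: $287,300 is below the $302,000 cutoff, so the full $7,125 applies.
Renter's Relief Credit: 14% of the $41,600 excess over $245,700 is $5,824; credit = $8,900 − $5,824 = $3,076.
Education Credit: 7% of the $50,400 excess over $236,900 is $3,528; credit = $9,025 − $3,528 = $5,497.
Total: $7,125 + $3,076 + $5,497 = $15,698.

$15,698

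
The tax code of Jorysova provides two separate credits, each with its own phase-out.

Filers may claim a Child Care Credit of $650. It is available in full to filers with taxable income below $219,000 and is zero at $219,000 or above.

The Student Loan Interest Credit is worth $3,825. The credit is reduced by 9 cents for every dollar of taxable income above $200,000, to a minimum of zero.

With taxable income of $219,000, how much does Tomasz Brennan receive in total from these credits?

$2,115

Child Care Credit: $219,000 meets or exceeds the $219,000 cutoff, so the credit is $0.
Student Loan Interest Credit: 9% of the $19,000 excess over $200,000 is $1,710; credit = $3,825 − $1,710 = $2,115.
Total: $0 + $2,115 = $2,115.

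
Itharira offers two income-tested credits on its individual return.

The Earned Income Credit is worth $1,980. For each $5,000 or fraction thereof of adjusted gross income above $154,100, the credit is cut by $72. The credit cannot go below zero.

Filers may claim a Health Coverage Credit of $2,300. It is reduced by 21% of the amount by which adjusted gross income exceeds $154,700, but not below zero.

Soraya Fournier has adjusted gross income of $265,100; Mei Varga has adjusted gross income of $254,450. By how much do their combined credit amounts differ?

Soraya ($265,100): Earned Income Credit: income exceeds $154,100 by $111,000, which is 23 full-or-partial $5,000 increments; reduction = 23 × $72 = $1,656, leaving $324. Health Coverage Credit: 21% of the $110,400 excess over $154,700 is $23,184 ≥ base, so the credit is $0. total $324 + $0 = $324
Mei ($254,450): Earned Income Credit: income exceeds $154,100 by $100,350, which is 21 full-or-partial $5,000 increments; reduction = 21 × $72 = $1,512, leaving $468. Health Coverage Credit: 21% of the $99,750 excess over $154,700 is $20,947.50 ≥ base, so the credit is $0. total $468 + $0 = $468
Difference: |$324 − $468| = $144.

$144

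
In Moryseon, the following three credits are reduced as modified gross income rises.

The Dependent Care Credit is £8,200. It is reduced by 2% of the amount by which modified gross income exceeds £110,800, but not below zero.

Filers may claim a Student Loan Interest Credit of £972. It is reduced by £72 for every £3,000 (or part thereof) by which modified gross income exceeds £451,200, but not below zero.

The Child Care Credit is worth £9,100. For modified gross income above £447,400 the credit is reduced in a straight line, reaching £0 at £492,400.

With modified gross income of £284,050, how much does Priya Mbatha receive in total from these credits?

£14,807

Dependent Care Credit: 2% of the £173,250 excess over £110,800 is £3,465; credit = £8,200 − £3,465 = £4,735.
Student Loan Interest Credit: £284,050 is at or below the £451,200 threshold, so the full £972 applies.
Child Care Credit: £284,050 is at or below the £447,400 threshold, so the full £9,100 applies.
Total: £4,735 + £972 + £9,100 = £14,807.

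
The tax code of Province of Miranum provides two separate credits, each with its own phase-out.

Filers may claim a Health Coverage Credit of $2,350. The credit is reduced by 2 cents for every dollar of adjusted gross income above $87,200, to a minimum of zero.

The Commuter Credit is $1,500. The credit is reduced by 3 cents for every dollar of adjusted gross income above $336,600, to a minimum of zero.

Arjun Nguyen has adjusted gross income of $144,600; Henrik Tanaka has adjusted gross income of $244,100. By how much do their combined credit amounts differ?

Arjun ($144,600): Health Coverage Credit: 2% of the $57,400 excess over $87,200 is $1,148; credit = $2,350 − $1,148 = $1,202. Commuter Credit: $144,600 is at or below the $336,600 threshold, so the full $1,500 applies. total $1,202 + $1,500 = $2,702
Henrik ($244,100): Health Coverage Credit: 2% of the $156,900 excess over $87,200 is $3,138 ≥ base, so the credit is $0. Commuter Credit: $244,100 is at or below the $336,600 threshold, so the full $1,500 applies. total $0 + $1,500 = $1,500
Difference: |$2,702 − $1,500| = $1,202.

$1,202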